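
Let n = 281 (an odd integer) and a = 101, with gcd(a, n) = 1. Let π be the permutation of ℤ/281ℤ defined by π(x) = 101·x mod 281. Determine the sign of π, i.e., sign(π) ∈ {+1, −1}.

Trace 90: π^k(90) = [90, 98, 63, 181, 16, 211, 236] for k=0..6.
π_101 has 9 disjoint cycles with lengths [35, 35, 35, 35, 35, 35, 35, 35, 1] on {0,…,280}.
With 9 cycles on 281 points, sign = (−1)^{281−9} = +1.

+1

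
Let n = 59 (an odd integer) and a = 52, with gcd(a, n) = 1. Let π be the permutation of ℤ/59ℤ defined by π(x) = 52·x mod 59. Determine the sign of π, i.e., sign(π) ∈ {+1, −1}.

Trace 38: π^k(38) = [38, 29, 33, 5, 24, 9, 55] for k=0..6.
Cycle lengths of π_52 on ℤ/59ℤ: [58, 1]; 2 cycles in total.
n − c = 59 − 2 = 57; sign = (−1)^57 = -1.
(52|59)_J = -1 (Zolotarev's lemma cross-check).

-1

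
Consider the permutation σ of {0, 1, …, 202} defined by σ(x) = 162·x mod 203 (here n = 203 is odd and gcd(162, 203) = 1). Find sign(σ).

Orbit of 57 under x↦162x: [57, 99, 1, 162]… (length divides ord_203(162)).
Decompose π into cycles: lengths [4, 4, 4, 4, 4, 4, 4, 4, 4, 4, 4, 4, 4, 4, 4, 4, 4, 4, 4, 4, 4, 4, 4, 4, 4, 4, 4, 4, 4, 4, 4, 4, 4, 4, 4, 4, 4, 4, 4, 4, 4, 4, 4, 4, 4, 4, 4, 4, 4, 1, 1, 1, 1, 1, 1, 1] (56 cycles, including the fixed point 0).
n − c = 203 − 56 = 147; sign = (−1)^147 = -1.
(162|203)_J = -1 (Zolotarev's lemma cross-check).

-1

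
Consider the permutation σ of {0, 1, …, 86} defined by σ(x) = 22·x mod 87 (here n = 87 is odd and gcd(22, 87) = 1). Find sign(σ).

Orbit of 34 under x↦22x: [34, 52, 13, 25, 28, 7, 67]… (length divides ord_87(22)).
Decompose π into cycles: lengths [14, 14, 14, 14, 14, 14, 1, 1, 1] (9 cycles, including the fixed point 0).
87 − 9 = 78 transpositions; sign(π) = (−1)^78 = +1.
Check: (22/87) = +1 by Zolotarev.

+1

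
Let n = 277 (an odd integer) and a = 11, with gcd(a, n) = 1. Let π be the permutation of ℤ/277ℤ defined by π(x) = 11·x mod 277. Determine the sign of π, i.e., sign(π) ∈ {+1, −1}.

Orbit of 257 under x↦11x: [257, 57, 73, 249, 246, 213, 127]… (length divides ord_277(11)).
π_11 has 2 disjoint cycles with lengths [276, 1] on {0,…,276}.
277 − 2 = 275 transpositions; sign(π) = (−1)^275 = -1.

-1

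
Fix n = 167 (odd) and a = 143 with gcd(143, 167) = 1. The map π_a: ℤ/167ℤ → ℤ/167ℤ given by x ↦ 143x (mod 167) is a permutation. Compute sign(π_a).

-1

Trace 15: π^k(15) = [15, 141, 123, 54, 40, 42, 161] for k=0..6.
π_143 has 2 disjoint cycles with lengths [166, 1] on {0,…,166}.
n − c = 167 − 2 = 165; sign = (−1)^165 = -1.
Zolotarev: (143|167) = -1, matching the cycle-count sign.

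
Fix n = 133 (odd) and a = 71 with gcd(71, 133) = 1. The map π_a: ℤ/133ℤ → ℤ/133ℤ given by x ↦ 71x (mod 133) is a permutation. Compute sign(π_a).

Start at x=127: 127 → 106 → 78 → 85 → 50 → 92 → 15 → … (one orbit).
Cycle lengths of π_71 on ℤ/133ℤ: [18, 18, 18, 18, 18, 18, 18, 1, 1, 1, 1, 1, 1, 1]; 14 cycles in total.
With 14 cycles on 133 points, sign = (−1)^{133−14} = -1.

-1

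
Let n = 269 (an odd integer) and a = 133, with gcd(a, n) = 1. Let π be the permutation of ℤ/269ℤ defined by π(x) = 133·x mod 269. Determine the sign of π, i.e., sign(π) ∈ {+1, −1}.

Start at x=93: 93 → 264 → 142 → 56 → 185 → 126 → 80 → … (one orbit).
3 cycles of lengths [134, 134, 1].
With 3 cycles on 269 points, sign = (−1)^{269−3} = +1.
Check: (133/269) = +1 by Zolotarev.

+1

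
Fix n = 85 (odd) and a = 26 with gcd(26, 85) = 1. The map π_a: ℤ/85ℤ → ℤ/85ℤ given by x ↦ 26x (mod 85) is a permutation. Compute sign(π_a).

Orbit of 21 under x↦26x: [21, 36, 1, 26, 81, 66, 16]… (length divides ord_85(26)).
Decompose π into cycles: lengths [8, 8, 8, 8, 8, 8, 8, 8, 8, 8, 1, 1, 1, 1, 1] (15 cycles, including the fixed point 0).
Σ(ℓ_i−1) = 85−15 = 70; sign = (−1)^70 = +1.

+1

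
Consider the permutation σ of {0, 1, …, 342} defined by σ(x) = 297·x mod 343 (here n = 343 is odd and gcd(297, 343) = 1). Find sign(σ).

-1

Trace 152: π^k(152) = [152, 211, 241, 233, 258, 137, 215] for k=0..6.
π_297 has 4 disjoint cycles with lengths [294, 42, 6, 1] on {0,…,342}.
Σ(ℓ_i−1) = 343−4 = 339; sign = (−1)^339 = -1.
Zolotarev: (297|343) = -1, matching the cycle-count sign.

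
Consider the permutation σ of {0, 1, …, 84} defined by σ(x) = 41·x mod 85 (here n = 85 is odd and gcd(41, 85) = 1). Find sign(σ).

Orbit of 66 under x↦41x: [66, 71, 21, 11, 26, 46, 16]… (length divides ord_85(41)).
10 cycles of lengths [16, 16, 16, 16, 16, 1, 1, 1, 1, 1].
sign(π) = (−1)^{n − #cycles} = (−1)^{85−10} = (−1)^75 = -1.
(41|85)_J = -1 (Zolotarev's lemma cross-check).

-1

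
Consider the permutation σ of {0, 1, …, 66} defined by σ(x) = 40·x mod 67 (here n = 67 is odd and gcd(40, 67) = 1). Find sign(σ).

+1

Trace 64: π^k(64) = [64, 14, 24, 22, 9, 25, 62] for k=0..6.
7 cycles of lengths [11, 11, 11, 11, 11, 11, 1].
sign(π) = (−1)^{n − #cycles} = (−1)^{67−7} = (−1)^60 = +1.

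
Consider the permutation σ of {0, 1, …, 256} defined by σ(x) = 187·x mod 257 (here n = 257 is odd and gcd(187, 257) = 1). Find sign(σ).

Start at x=241: 241 → 92 → 242 → 22 → 2 → 117 → 34 → … (one orbit).
Cycle lengths of π_187 on ℤ/257ℤ: [64, 64, 64, 64, 1]; 5 cycles in total.
sign(π) = (−1)^{n − #cycles} = (−1)^{257−5} = (−1)^252 = +1.
Check: (187/257) = +1 by Zolotarev.

+1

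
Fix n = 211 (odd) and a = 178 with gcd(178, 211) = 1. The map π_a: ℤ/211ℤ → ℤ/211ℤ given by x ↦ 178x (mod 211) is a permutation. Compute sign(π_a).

+1

Start at x=144: 144 → 101 → 43 → 58 → 196 → 73 → 123 → … (one orbit).
Decompose π into cycles: lengths [21, 21, 21, 21, 21, 21, 21, 21, 21, 21, 1] (11 cycles, including the fixed point 0).
11 cycles on 211: each ℓ→(−1)^(ℓ−1), product (−1)^200 = +1.
Zolotarev: (178|211) = +1, matching the cycle-count sign.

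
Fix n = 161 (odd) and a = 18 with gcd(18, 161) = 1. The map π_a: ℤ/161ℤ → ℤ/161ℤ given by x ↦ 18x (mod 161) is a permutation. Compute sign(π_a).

+1

Orbit of 29 under x↦18x: [29, 39, 58, 78, 116, 156, 71]… (length divides ord_161(18)).
The orbit structure of x ↦ 18x mod 161: 9 orbits of sizes [33, 33, 33, 33, 11, 11, 3, 3, 1].
161 − 9 = 152 transpositions; sign(π) = (−1)^152 = +1.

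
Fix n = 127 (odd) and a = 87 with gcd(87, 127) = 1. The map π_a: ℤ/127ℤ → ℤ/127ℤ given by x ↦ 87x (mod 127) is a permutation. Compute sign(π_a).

+1

Trace 47: π^k(47) = [47, 25, 16, 122, 73, 1, 87] for k=0..6.
The orbit structure of x ↦ 87x mod 127: 7 orbits of sizes [21, 21, 21, 21, 21, 21, 1].
Σ(ℓ_i−1) = 127−7 = 120; sign = (−1)^120 = +1.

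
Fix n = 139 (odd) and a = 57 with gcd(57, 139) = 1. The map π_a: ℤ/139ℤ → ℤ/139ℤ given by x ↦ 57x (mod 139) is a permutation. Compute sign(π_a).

Start at x=63: 63 → 116 → 79 → 55 → 77 → 80 → 112 → … (one orbit).
Cycle lengths of π_57 on ℤ/139ℤ: [23, 23, 23, 23, 23, 23, 1]; 7 cycles in total.
With 7 cycles on 139 points, sign = (−1)^{139−7} = +1.
Zolotarev: (57|139) = +1, matching the cycle-count sign.

+1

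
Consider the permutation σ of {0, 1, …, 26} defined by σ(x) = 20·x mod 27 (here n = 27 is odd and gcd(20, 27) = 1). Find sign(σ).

Start at x=23: 23 → 1 → 20 → 22 → 8 → 25 → 14 → … (one orbit).
Cycle type of π: 18 + 6 + 2 + 1; total 4 cycles.
Σ(ℓ_i−1) = 27−4 = 23; sign = (−1)^23 = -1.
(20|27)_J = -1 (Zolotarev's lemma cross-check).

-1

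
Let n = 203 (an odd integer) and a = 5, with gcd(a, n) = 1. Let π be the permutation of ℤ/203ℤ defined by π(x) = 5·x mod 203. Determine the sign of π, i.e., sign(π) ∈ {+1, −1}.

-1

Orbit of 53 under x↦5x: [53, 62, 107, 129, 36, 180, 88]… (length divides ord_203(5)).
8 cycles of lengths [42, 42, 42, 42, 14, 14, 6, 1].
With 8 cycles on 203 points, sign = (−1)^{203−8} = -1.
Zolotarev: (5|203) = -1, matching the cycle-count sign.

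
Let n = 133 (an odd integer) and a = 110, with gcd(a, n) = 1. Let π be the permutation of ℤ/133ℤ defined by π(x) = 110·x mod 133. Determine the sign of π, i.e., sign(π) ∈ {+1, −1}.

Start at x=130: 130 → 69 → 9 → 59 → 106 → 89 → 81 → … (one orbit).
Cycle lengths of π_110 on ℤ/133ℤ: [18, 18, 18, 18, 18, 18, 18, 6, 1]; 9 cycles in total.
sign(π) = (−1)^{n − #cycles} = (−1)^{133−9} = (−1)^124 = +1.

+1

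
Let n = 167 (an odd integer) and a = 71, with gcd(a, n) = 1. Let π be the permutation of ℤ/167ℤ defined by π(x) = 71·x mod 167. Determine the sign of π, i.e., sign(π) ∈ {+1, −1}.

-1

Orbit of 47 under x↦71x: [47, 164, 121, 74, 77, 123, 49]… (length divides ord_167(71)).
Cycle lengths of π_71 on ℤ/167ℤ: [166, 1]; 2 cycles in total.
sign(π) = (−1)^{n − #cycles} = (−1)^{167−2} = (−1)^165 = -1.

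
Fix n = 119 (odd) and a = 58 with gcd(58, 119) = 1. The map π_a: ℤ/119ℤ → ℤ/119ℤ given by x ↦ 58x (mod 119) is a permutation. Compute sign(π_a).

-1

Orbit of 93 under x↦58x: [93, 39, 1, 58, 32, 71, 72]… (length divides ord_119(58)).
π_58 has 6 disjoint cycles with lengths [48, 48, 16, 3, 3, 1] on {0,…,118}.
119 − 6 = 113 transpositions; sign(π) = (−1)^113 = -1.
Zolotarev: (58|119) = -1, matching the cycle-count sign.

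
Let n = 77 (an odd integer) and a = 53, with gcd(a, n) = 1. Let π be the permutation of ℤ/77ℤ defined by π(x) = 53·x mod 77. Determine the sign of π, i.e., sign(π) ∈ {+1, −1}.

Trace 16: π^k(16) = [16, 1, 53, 37, 36, 60, 23] for k=0..6.
Cycle type of π: 15×4 + 5×2 + 3×2 + 1; total 9 cycles.
sign(π) = (−1)^{n − #cycles} = (−1)^{77−9} = (−1)^68 = +1.

+1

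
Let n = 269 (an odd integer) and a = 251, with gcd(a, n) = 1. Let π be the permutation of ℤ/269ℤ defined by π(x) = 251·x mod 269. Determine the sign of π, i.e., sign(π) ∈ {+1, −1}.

-1

Orbit of 114 under x↦251x: [114, 100, 83, 120, 261, 144, 98]… (length divides ord_269(251)).
Cycle lengths of π_251 on ℤ/269ℤ: [268, 1]; 2 cycles in total.
2 cycles on 269: each ℓ→(−1)^(ℓ−1), product (−1)^267 = -1.
Via Zolotarev, sign(π_{251}) = (251|269) = -1.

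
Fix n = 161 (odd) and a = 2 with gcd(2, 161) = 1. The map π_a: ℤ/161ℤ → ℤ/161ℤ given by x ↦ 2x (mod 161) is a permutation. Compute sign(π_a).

Trace 141: π^k(141) = [141, 121, 81, 1, 2, 4, 8] for k=0..6.
9 cycles of lengths [33, 33, 33, 33, 11, 11, 3, 3, 1].
Σ(ℓ_i−1) = 161−9 = 152; sign = (−1)^152 = +1.
Check: (2/161) = +1 by Zolotarev.

+1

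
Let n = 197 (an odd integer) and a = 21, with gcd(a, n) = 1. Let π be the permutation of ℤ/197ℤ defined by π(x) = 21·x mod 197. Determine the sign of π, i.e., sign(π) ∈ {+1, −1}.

Trace 154: π^k(154) = [154, 82, 146, 111, 164, 95, 25] for k=0..6.
Cycle lengths of π_21 on ℤ/197ℤ: [196, 1]; 2 cycles in total.
197 − 2 = 195 transpositions; sign(π) = (−1)^195 = -1.

-1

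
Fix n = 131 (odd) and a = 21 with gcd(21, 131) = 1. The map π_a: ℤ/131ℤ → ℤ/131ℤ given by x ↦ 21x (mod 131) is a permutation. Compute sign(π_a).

Trace 33: π^k(33) = [33, 38, 12, 121, 52, 44, 7] for k=0..6.
Decompose π into cycles: lengths [65, 65, 1] (3 cycles, including the fixed point 0).
With 3 cycles on 131 points, sign = (−1)^{131−3} = +1.
(21|131)_J = +1 (Zolotarev's lemma cross-check).

+1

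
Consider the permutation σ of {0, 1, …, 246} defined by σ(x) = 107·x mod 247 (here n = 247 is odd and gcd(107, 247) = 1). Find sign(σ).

-1

Orbit of 107 under x↦107x: [107, 87, 170, 159, 217, 1]… (length divides ord_247(107)).
44 cycles of lengths [6, 6, 6, 6, 6, 6, 6, 6, 6, 6, 6, 6, 6, 6, 6, 6, 6, 6, 6, 6, 6, 6, 6, 6, 6, 6, 6, 6, 6, 6, 6, 6, 6, 6, 6, 6, 6, 6, 6, 3, 3, 3, 3, 1].
With 44 cycles on 247 points, sign = (−1)^{247−44} = -1.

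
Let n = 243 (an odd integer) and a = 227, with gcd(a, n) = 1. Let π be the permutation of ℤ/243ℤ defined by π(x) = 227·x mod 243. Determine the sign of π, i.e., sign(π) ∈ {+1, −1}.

Start at x=23: 23 → 118 → 56 → 76 → 242 → 16 → 230 → … (one orbit).
Cycle type of π: 162 + 54 + 18 + 6 + 2 + 1; total 6 cycles.
sign(π) = (−1)^{n − #cycles} = (−1)^{243−6} = (−1)^237 = -1.

-1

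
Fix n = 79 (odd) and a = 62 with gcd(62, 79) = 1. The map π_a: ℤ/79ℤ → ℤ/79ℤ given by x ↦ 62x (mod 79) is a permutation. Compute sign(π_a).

Trace 10: π^k(10) = [10, 67, 46, 8, 22, 21, 38] for k=0..6.
π_62 has 7 disjoint cycles with lengths [13, 13, 13, 13, 13, 13, 1] on {0,…,78}.
sign(π) = (−1)^{n − #cycles} = (−1)^{79−7} = (−1)^72 = +1.

+1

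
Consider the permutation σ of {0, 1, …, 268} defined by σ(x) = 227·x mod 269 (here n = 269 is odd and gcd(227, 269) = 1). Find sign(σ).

-1

Trace 253: π^k(253) = [253, 134, 21, 194, 191, 48, 136] for k=0..6.
The orbit structure of x ↦ 227x mod 269: 2 orbits of sizes [268, 1].
sign(π) = (−1)^{n − #cycles} = (−1)^{269−2} = (−1)^267 = -1.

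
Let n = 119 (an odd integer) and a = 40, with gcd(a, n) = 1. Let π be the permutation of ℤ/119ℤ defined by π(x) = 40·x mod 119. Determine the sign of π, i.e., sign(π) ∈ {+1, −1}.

Start at x=5: 5 → 81 → 27 → 9 → 3 → 1 → 40 → … (one orbit).
Cycle lengths of π_40 on ℤ/119ℤ: [48, 48, 16, 6, 1]; 5 cycles in total.
119 − 5 = 114 transpositions; sign(π) = (−1)^114 = +1.

+1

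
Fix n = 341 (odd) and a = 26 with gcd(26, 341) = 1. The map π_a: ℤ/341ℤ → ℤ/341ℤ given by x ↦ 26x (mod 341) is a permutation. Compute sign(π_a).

-1

Orbit of 309 under x↦26x: [309, 191, 192, 218, 212, 56, 92]… (length divides ord_341(26)).
Cycle type of π: 30×10 + 6×5 + 5×2 + 1; total 18 cycles.
n − c = 341 − 18 = 323; sign = (−1)^323 = -1.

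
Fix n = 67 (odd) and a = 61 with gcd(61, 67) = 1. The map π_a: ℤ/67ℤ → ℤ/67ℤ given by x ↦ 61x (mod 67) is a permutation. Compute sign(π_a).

Orbit of 9 under x↦61x: [9, 13, 56, 66, 6, 31, 15]… (length divides ord_67(61)).
π_61 has 2 disjoint cycles with lengths [66, 1] on {0,…,66}.
2 cycles on 67: each ℓ→(−1)^(ℓ−1), product (−1)^65 = -1.
Via Zolotarev, sign(π_{61}) = (61|67) = -1.

-1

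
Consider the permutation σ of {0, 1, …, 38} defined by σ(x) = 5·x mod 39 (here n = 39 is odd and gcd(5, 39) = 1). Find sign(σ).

+1

Trace 1: π^k(1) = [1, 5, 25, 8] for k=0..3.
Decompose π into cycles: lengths [4, 4, 4, 4, 4, 4, 4, 4, 4, 2, 1] (11 cycles, including the fixed point 0).
n − c = 39 − 11 = 28; sign = (−1)^28 = +1.
(5|39)_J = +1 (Zolotarev's lemma cross-check).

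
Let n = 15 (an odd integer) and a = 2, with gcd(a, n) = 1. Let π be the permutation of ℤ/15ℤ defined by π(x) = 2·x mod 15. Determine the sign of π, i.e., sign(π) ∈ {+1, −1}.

Orbit of 8 under x↦2x: [8, 1, 2, 4]… (length divides ord_15(2)).
Decompose π into cycles: lengths [4, 4, 4, 2, 1] (5 cycles, including the fixed point 0).
5 cycles on 15: each ℓ→(−1)^(ℓ−1), product (−1)^10 = +1.
(2|15)_J = +1 (Zolotarev's lemma cross-check).

+1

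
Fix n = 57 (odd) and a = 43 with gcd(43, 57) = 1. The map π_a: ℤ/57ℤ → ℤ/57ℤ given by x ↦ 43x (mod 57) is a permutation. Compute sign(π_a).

+1

Orbit of 55 under x↦43x: [55, 28, 7, 16, 4, 1, 43]… (length divides ord_57(43)).
9 cycles of lengths [9, 9, 9, 9, 9, 9, 1, 1, 1].
With 9 cycles on 57 points, sign = (−1)^{57−9} = +1.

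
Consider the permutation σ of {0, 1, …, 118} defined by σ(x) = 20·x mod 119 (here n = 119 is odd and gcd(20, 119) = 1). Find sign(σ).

Start at x=8: 8 → 41 → 106 → 97 → 36 → 6 → 1 → … (one orbit).
Cycle lengths of π_20 on ℤ/119ℤ: [16, 16, 16, 16, 16, 16, 16, 2, 2, 2, 1]; 11 cycles in total.
11 cycles on 119: each ℓ→(−1)^(ℓ−1), product (−1)^108 = +1.
Check: (20/119) = +1 by Zolotarev.

+1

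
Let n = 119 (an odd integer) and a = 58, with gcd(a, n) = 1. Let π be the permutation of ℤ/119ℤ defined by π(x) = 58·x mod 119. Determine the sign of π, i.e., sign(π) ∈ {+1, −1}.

Orbit of 1 under x↦58x: [1, 58, 32, 71, 72, 11, 43]… (length divides ord_119(58)).
Cycle type of π: 48×2 + 16 + 3×2 + 1; total 6 cycles.
sign(π) = (−1)^{n − #cycles} = (−1)^{119−6} = (−1)^113 = -1.
Via Zolotarev, sign(π_{58}) = (58|119) = -1.

-1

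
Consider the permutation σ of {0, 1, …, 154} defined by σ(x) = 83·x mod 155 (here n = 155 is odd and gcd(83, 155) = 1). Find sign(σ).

Start at x=56: 56 → 153 → 144 → 17 → 16 → 88 → 19 → … (one orbit).
π_83 has 5 disjoint cycles with lengths [60, 60, 30, 4, 1] on {0,…,154}.
155 − 5 = 150 transpositions; sign(π) = (−1)^150 = +1.
Check: (83/155) = +1 by Zolotarev.

+1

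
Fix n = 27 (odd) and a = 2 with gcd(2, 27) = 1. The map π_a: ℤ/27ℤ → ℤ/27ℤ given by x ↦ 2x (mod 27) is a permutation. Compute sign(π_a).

Orbit of 23 under x↦2x: [23, 19, 11, 22, 17, 7, 14]… (length divides ord_27(2)).
π_2 has 4 disjoint cycles with lengths [18, 6, 2, 1] on {0,…,26}.
n − c = 27 − 4 = 23; sign = (−1)^23 = -1.
(2|27)_J = -1 (Zolotarev's lemma cross-check).

-1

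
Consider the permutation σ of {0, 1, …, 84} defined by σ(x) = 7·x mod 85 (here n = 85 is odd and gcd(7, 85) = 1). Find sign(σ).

+1

Start at x=62: 62 → 9 → 63 → 16 → 27 → 19 → 48 → … (one orbit).
π_7 has 7 disjoint cycles with lengths [16, 16, 16, 16, 16, 4, 1] on {0,…,84}.
7 cycles on 85: each ℓ→(−1)^(ℓ−1), product (−1)^78 = +1.
The Jacobi symbol (7|85) = +1 (Zolotarev) agrees.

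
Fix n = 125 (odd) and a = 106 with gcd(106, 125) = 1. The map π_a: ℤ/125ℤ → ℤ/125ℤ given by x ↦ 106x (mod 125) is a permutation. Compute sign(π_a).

Orbit of 86 under x↦106x: [86, 116, 46, 1, 106, 111, 16]… (length divides ord_125(106)).
Cycle lengths of π_106 on ℤ/125ℤ: [25, 25, 25, 25, 5, 5, 5, 5, 1, 1, 1, 1, 1]; 13 cycles in total.
125 − 13 = 112 transpositions; sign(π) = (−1)^112 = +1.

+1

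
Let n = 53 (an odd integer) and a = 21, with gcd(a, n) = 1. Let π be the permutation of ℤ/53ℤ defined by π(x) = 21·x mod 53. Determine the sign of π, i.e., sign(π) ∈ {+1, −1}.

-1

Start at x=33: 33 → 4 → 31 → 15 → 50 → 43 → 2 → … (one orbit).
The orbit structure of x ↦ 21x mod 53: 2 orbits of sizes [52, 1].
Σ(ℓ_i−1) = 53−2 = 51; sign = (−1)^51 = -1.
Via Zolotarev, sign(π_{21}) = (21|53) = -1.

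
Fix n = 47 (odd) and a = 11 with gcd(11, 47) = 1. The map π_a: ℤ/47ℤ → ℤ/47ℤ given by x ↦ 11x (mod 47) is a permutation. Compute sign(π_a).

-1

Trace 26: π^k(26) = [26, 4, 44, 14, 13, 2, 22] for k=0..6.
Cycle type of π: 46 + 1; total 2 cycles.
Σ(ℓ_i−1) = 47−2 = 45; sign = (−1)^45 = -1.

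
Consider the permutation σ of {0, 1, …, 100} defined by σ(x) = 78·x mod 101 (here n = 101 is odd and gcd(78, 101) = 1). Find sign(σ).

Trace 16: π^k(16) = [16, 36, 81, 56, 25, 31, 95] for k=0..6.
Cycle lengths of π_78 on ℤ/101ℤ: [25, 25, 25, 25, 1]; 5 cycles in total.
With 5 cycles on 101 points, sign = (−1)^{101−5} = +1.
The Jacobi symbol (78|101) = +1 (Zolotarev) agrees.

+1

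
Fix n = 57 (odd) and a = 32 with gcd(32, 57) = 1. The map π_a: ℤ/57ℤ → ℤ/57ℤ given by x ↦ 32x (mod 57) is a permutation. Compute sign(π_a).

Orbit of 25 under x↦32x: [25, 2, 7, 53, 43, 8, 28]… (length divides ord_57(32)).
π_32 has 5 disjoint cycles with lengths [18, 18, 18, 2, 1] on {0,…,56}.
Σ(ℓ_i−1) = 57−5 = 52; sign = (−1)^52 = +1.
Zolotarev: (32|57) = +1, matching the cycle-count sign.

+1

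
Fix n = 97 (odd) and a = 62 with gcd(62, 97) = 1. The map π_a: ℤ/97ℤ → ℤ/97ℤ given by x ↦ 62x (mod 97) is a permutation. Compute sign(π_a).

+1

Trace 62: π^k(62) = [62, 61, 96, 35, 36, 1] for k=0..5.
The orbit structure of x ↦ 62x mod 97: 17 orbits of sizes [6, 6, 6, 6, 6, 6, 6, 6, 6, 6, 6, 6, 6, 6, 6, 6, 1].
With 17 cycles on 97 points, sign = (−1)^{97−17} = +1.
The Jacobi symbol (62|97) = +1 (Zolotarev) agrees.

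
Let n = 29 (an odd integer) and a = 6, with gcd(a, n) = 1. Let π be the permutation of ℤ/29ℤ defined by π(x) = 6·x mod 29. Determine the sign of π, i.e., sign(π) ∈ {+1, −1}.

+1

Trace 20: π^k(20) = [20, 4, 24, 28, 23, 22, 16] for k=0..6.
Cycle lengths of π_6 on ℤ/29ℤ: [14, 14, 1]; 3 cycles in total.
n − c = 29 − 3 = 26; sign = (−1)^26 = +1.
Via Zolotarev, sign(π_{6}) = (6|29) = +1.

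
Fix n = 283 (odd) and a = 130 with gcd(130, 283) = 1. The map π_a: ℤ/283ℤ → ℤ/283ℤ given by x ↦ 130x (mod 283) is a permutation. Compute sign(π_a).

+1

Trace 77: π^k(77) = [77, 105, 66, 90, 97, 158, 164] for k=0..6.
Cycle type of π: 141×2 + 1; total 3 cycles.
sign(π) = (−1)^{n − #cycles} = (−1)^{283−3} = (−1)^280 = +1.
The Jacobi symbol (130|283) = +1 (Zolotarev) agrees.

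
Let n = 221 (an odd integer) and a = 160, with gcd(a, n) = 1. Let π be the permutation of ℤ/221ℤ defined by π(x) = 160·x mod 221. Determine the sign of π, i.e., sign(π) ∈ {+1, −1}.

-1

Trace 181: π^k(181) = [181, 9, 114, 118, 95, 172, 116] for k=0..6.
The orbit structure of x ↦ 160x mod 221: 8 orbits of sizes [48, 48, 48, 48, 16, 6, 6, 1].
n − c = 221 − 8 = 213; sign = (−1)^213 = -1.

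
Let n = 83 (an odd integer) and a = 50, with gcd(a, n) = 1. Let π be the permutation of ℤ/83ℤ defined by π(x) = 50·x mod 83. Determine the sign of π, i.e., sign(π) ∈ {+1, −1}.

-1

Trace 72: π^k(72) = [72, 31, 56, 61, 62, 29, 39] for k=0..6.
2 cycles of lengths [82, 1].
83 − 2 = 81 transpositions; sign(π) = (−1)^81 = -1.
Via Zolotarev, sign(π_{50}) = (50|83) = -1.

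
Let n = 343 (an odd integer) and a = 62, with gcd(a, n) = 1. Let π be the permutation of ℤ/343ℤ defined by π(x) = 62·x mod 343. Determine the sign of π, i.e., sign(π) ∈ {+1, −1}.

Start at x=274: 274 → 181 → 246 → 160 → 316 → 41 → 141 → … (one orbit).
10 cycles of lengths [98, 98, 98, 14, 14, 14, 2, 2, 2, 1].
With 10 cycles on 343 points, sign = (−1)^{343−10} = -1.
Via Zolotarev, sign(π_{62}) = (62|343) = -1.

-1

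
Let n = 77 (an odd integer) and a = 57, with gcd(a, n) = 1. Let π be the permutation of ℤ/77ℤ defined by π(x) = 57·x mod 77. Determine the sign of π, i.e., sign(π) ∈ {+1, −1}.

-1

Trace 50: π^k(50) = [50, 1, 57, 15, 8, 71, 43] for k=0..6.
Cycle type of π: 10×7 + 1×7; total 14 cycles.
Σ(ℓ_i−1) = 77−14 = 63; sign = (−1)^63 = -1.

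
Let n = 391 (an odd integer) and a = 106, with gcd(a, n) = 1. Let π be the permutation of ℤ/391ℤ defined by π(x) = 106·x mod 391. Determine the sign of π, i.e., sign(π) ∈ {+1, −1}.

Orbit of 132 under x↦106x: [132, 307, 89, 50, 217, 324, 327]… (length divides ord_391(106)).
Decompose π into cycles: lengths [44, 44, 44, 44, 44, 44, 44, 44, 22, 4, 4, 4, 4, 1] (14 cycles, including the fixed point 0).
391 − 14 = 377 transpositions; sign(π) = (−1)^377 = -1.
Zolotarev: (106|391) = -1, matching the cycle-count sign.

-1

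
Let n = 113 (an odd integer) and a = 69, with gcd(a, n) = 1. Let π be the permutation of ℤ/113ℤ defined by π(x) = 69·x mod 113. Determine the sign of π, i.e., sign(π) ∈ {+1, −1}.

Start at x=15: 15 → 18 → 112 → 44 → 98 → 95 → 1 → … (one orbit).
π_69 has 15 disjoint cycles with lengths [8, 8, 8, 8, 8, 8, 8, 8, 8, 8, 8, 8, 8, 8, 1] on {0,…,112}.
n − c = 113 − 15 = 98; sign = (−1)^98 = +1.
Via Zolotarev, sign(π_{69}) = (69|113) = +1.

+1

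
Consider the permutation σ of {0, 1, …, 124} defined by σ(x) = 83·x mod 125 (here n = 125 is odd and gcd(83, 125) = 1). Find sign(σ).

-1

Trace 2: π^k(2) = [2, 41, 28, 74, 17, 36, 113] for k=0..6.
The orbit structure of x ↦ 83x mod 125: 4 orbits of sizes [100, 20, 4, 1].
125 − 4 = 121 transpositions; sign(π) = (−1)^121 = -1.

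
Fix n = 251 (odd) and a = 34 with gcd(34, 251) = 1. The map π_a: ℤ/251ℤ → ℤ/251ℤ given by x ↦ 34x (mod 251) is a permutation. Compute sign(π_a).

Start at x=192: 192 → 2 → 68 → 53 → 45 → 24 → 63 → … (one orbit).
The orbit structure of x ↦ 34x mod 251: 2 orbits of sizes [250, 1].
251 − 2 = 249 transpositions; sign(π) = (−1)^249 = -1.
The Jacobi symbol (34|251) = -1 (Zolotarev) agrees.

-1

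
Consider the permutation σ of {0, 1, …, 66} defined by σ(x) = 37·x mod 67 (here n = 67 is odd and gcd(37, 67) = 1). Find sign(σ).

+1

Trace 1: π^k(1) = [1, 37, 29] for k=0..2.
23 cycles of lengths [3, 3, 3, 3, 3, 3, 3, 3, 3, 3, 3, 3, 3, 3, 3, 3, 3, 3, 3, 3, 3, 3, 1].
n − c = 67 − 23 = 44; sign = (−1)^44 = +1.
Via Zolotarev, sign(π_{37}) = (37|67) = +1.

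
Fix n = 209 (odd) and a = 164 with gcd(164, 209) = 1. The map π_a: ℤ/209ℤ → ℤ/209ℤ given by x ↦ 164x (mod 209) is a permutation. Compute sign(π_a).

Orbit of 144 under x↦164x: [144, 208, 45, 65, 1, 164]… (length divides ord_209(164)).
π_164 has 39 disjoint cycles with lengths [6, 6, 6, 6, 6, 6, 6, 6, 6, 6, 6, 6, 6, 6, 6, 6, 6, 6, 6, 6, 6, 6, 6, 6, 6, 6, 6, 6, 6, 6, 6, 6, 6, 2, 2, 2, 2, 2, 1] on {0,…,208}.
39 cycles on 209: each ℓ→(−1)^(ℓ−1), product (−1)^170 = +1.

+1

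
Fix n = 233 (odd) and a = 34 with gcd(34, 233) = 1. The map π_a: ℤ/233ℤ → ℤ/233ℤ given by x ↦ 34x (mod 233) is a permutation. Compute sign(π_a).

-1

Start at x=21: 21 → 15 → 44 → 98 → 70 → 50 → 69 → … (one orbit).
π_34 has 2 disjoint cycles with lengths [232, 1] on {0,…,232}.
sign(π) = (−1)^{n − #cycles} = (−1)^{233−2} = (−1)^231 = -1.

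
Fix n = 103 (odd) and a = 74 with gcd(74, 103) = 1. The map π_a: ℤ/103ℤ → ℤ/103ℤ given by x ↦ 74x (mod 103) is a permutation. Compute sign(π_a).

Trace 86: π^k(86) = [86, 81, 20, 38, 31, 28, 12] for k=0..6.
Cycle lengths of π_74 on ℤ/103ℤ: [102, 1]; 2 cycles in total.
With 2 cycles on 103 points, sign = (−1)^{103−2} = -1.
Zolotarev: (74|103) = -1, matching the cycle-count sign.

-1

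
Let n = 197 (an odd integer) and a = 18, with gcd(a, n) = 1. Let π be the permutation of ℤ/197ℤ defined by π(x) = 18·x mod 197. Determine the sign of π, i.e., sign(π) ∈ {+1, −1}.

-1

Start at x=155: 155 → 32 → 182 → 124 → 65 → 185 → 178 → … (one orbit).
The orbit structure of x ↦ 18x mod 197: 2 orbits of sizes [196, 1].
With 2 cycles on 197 points, sign = (−1)^{197−2} = -1.
Zolotarev: (18|197) = -1, matching the cycle-count sign.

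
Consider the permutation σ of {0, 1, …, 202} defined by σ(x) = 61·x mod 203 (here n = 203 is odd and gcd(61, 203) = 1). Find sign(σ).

+1

Trace 26: π^k(26) = [26, 165, 118, 93, 192, 141, 75] for k=0..6.
Decompose π into cycles: lengths [84, 84, 28, 6, 1] (5 cycles, including the fixed point 0).
Σ(ℓ_i−1) = 203−5 = 198; sign = (−1)^198 = +1.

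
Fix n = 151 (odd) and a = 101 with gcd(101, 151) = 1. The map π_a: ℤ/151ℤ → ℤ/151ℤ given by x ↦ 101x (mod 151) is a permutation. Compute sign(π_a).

Orbit of 67 under x↦101x: [67, 123, 41, 64, 122, 91, 131]… (length divides ord_151(101)).
The orbit structure of x ↦ 101x mod 151: 4 orbits of sizes [50, 50, 50, 1].
n − c = 151 − 4 = 147; sign = (−1)^147 = -1.

-1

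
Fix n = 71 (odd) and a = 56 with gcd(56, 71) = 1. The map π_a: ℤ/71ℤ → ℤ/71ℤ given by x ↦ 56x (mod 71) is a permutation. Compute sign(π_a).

-1

Start at x=1: 1 → 56 → 12 → 33 → 2 → 41 → 24 → … (one orbit).
Cycle type of π: 70 + 1; total 2 cycles.
Σ(ℓ_i−1) = 71−2 = 69; sign = (−1)^69 = -1.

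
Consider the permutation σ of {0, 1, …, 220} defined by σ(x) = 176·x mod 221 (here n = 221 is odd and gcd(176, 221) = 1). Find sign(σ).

Start at x=71: 71 → 120 → 125 → 121 → 80 → 157 → 7 → … (one orbit).
Cycle type of π: 48×4 + 16 + 12 + 1; total 7 cycles.
n − c = 221 − 7 = 214; sign = (−1)^214 = +1.
Via Zolotarev, sign(π_{176}) = (176|221) = +1.

+1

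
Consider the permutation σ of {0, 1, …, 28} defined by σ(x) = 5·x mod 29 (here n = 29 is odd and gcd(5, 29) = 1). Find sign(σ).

Orbit of 23 under x↦5x: [23, 28, 24, 4, 20, 13, 7]… (length divides ord_29(5)).
3 cycles of lengths [14, 14, 1].
sign(π) = (−1)^{n − #cycles} = (−1)^{29−3} = (−1)^26 = +1.
Via Zolotarev, sign(π_{5}) = (5|29) = +1.

+1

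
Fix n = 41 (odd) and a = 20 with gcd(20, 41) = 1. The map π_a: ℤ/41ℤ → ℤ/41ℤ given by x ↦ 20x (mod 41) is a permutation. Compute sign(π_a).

+1

Trace 8: π^k(8) = [8, 37, 2, 40, 21, 10, 36] for k=0..6.
Cycle type of π: 20×2 + 1; total 3 cycles.
41 − 3 = 38 transpositions; sign(π) = (−1)^38 = +1.
Zolotarev: (20|41) = +1, matching the cycle-count sign.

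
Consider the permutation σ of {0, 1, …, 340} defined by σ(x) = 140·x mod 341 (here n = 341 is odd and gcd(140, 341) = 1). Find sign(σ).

-1

Orbit of 1 under x↦140x: [1, 140, 163, 314, 312, 32, 47]… (length divides ord_341(140)).
38 cycles of lengths [10, 10, 10, 10, 10, 10, 10, 10, 10, 10, 10, 10, 10, 10, 10, 10, 10, 10, 10, 10, 10, 10, 10, 10, 10, 10, 10, 10, 10, 10, 10, 5, 5, 5, 5, 5, 5, 1].
With 38 cycles on 341 points, sign = (−1)^{341−38} = -1.
The Jacobi symbol (140|341) = -1 (Zolotarev) agrees.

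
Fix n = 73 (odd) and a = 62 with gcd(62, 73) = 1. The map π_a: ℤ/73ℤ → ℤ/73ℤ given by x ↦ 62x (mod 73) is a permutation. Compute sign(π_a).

-1

Start at x=67: 67 → 66 → 4 → 29 → 46 → 5 → 18 → … (one orbit).
2 cycles of lengths [72, 1].
n − c = 73 − 2 = 71; sign = (−1)^71 = -1.
(62|73)_J = -1 (Zolotarev's lemma cross-check).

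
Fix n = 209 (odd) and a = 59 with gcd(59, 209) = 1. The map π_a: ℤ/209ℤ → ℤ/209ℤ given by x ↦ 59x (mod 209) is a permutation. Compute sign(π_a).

-1

Start at x=170: 170 → 207 → 91 → 144 → 136 → 82 → 31 → … (one orbit).
6 cycles of lengths [90, 90, 18, 5, 5, 1].
sign(π) = (−1)^{n − #cycles} = (−1)^{209−6} = (−1)^203 = -1.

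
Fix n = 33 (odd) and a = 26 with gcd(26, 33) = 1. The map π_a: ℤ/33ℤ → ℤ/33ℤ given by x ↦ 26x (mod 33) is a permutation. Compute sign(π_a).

-1

Trace 4: π^k(4) = [4, 5, 31, 14, 1, 26, 16] for k=0..6.
The orbit structure of x ↦ 26x mod 33: 6 orbits of sizes [10, 10, 5, 5, 2, 1].
33 − 6 = 27 transpositions; sign(π) = (−1)^27 = -1.
Via Zolotarev, sign(π_{26}) = (26|33) = -1.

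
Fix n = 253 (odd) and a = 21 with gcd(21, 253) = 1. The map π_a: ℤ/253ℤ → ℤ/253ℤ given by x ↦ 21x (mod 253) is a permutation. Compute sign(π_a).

+1

Orbit of 78 under x↦21x: [78, 120, 243, 43, 144, 241, 1]… (length divides ord_253(21)).
17 cycles of lengths [22, 22, 22, 22, 22, 22, 22, 22, 22, 22, 22, 2, 2, 2, 2, 2, 1].
With 17 cycles on 253 points, sign = (−1)^{253−17} = +1.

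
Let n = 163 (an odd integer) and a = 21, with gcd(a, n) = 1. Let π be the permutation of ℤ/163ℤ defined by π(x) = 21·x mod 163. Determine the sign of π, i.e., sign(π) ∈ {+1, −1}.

+1

Start at x=36: 36 → 104 → 65 → 61 → 140 → 6 → 126 → … (one orbit).
Cycle lengths of π_21 on ℤ/163ℤ: [27, 27, 27, 27, 27, 27, 1]; 7 cycles in total.
7 cycles on 163: each ℓ→(−1)^(ℓ−1), product (−1)^156 = +1.
Check: (21/163) = +1 by Zolotarev.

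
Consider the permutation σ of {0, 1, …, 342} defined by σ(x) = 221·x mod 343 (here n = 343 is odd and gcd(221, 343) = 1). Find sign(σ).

+1

Orbit of 249 under x↦221x: [249, 149, 1, 221, 135, 337, 46]… (length divides ord_343(221)).
π_221 has 7 disjoint cycles with lengths [147, 147, 21, 21, 3, 3, 1] on {0,…,342}.
With 7 cycles on 343 points, sign = (−1)^{343−7} = +1.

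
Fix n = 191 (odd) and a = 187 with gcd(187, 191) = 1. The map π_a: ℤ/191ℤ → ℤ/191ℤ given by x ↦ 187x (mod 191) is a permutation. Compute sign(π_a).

-1

Orbit of 61 under x↦187x: [61, 138, 21, 107, 145, 184, 28]… (length divides ord_191(187)).
Cycle lengths of π_187 on ℤ/191ℤ: [190, 1]; 2 cycles in total.
Σ(ℓ_i−1) = 191−2 = 189; sign = (−1)^189 = -1.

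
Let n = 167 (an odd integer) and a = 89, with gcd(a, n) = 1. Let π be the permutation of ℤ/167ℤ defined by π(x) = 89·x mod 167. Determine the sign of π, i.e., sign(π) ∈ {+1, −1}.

+1

Trace 25: π^k(25) = [25, 54, 130, 47, 8, 44, 75] for k=0..6.
Decompose π into cycles: lengths [83, 83, 1] (3 cycles, including the fixed point 0).
167 − 3 = 164 transpositions; sign(π) = (−1)^164 = +1.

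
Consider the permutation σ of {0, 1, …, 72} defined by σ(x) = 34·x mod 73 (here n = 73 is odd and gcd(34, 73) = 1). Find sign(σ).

-1

Start at x=39: 39 → 12 → 43 → 2 → 68 → 49 → 60 → … (one orbit).
π_34 has 2 disjoint cycles with lengths [72, 1] on {0,…,72}.
Σ(ℓ_i−1) = 73−2 = 71; sign = (−1)^71 = -1.
The Jacobi symbol (34|73) = -1 (Zolotarev) agrees.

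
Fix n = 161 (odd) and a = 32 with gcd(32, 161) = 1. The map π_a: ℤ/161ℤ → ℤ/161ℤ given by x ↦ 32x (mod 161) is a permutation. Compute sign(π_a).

+1

Start at x=144: 144 → 100 → 141 → 4 → 128 → 71 → 18 → … (one orbit).
9 cycles of lengths [33, 33, 33, 33, 11, 11, 3, 3, 1].
With 9 cycles on 161 points, sign = (−1)^{161−9} = +1.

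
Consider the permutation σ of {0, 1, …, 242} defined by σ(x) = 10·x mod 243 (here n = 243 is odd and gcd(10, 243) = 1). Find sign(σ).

+1

Trace 73: π^k(73) = [73, 1, 10, 100, 28, 37, 127] for k=0..6.
Cycle type of π: 27×6 + 9×6 + 3×6 + 1×9; total 27 cycles.
243 − 27 = 216 transpositions; sign(π) = (−1)^216 = +1.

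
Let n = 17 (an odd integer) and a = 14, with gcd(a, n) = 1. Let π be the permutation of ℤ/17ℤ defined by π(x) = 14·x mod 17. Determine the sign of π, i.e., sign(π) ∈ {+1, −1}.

-1

Trace 12: π^k(12) = [12, 15, 6, 16, 3, 8, 10] for k=0..6.
Cycle lengths of π_14 on ℤ/17ℤ: [16, 1]; 2 cycles in total.
2 cycles on 17: each ℓ→(−1)^(ℓ−1), product (−1)^15 = -1.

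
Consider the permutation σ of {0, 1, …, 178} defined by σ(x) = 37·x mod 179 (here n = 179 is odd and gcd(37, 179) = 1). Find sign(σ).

Trace 173: π^k(173) = [173, 136, 20, 24, 172, 99, 83] for k=0..6.
Cycle type of π: 178 + 1; total 2 cycles.
Σ(ℓ_i−1) = 179−2 = 177; sign = (−1)^177 = -1.
(37|179)_J = -1 (Zolotarev's lemma cross-check).

-1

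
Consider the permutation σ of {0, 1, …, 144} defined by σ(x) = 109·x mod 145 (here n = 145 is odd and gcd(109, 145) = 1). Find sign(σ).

Start at x=64: 64 → 16 → 4 → 1 → 109 → 136 → 34 → … (one orbit).
Cycle lengths of π_109 on ℤ/145ℤ: [14, 14, 14, 14, 14, 14, 14, 14, 14, 14, 2, 2, 1]; 13 cycles in total.
sign(π) = (−1)^{n − #cycles} = (−1)^{145−13} = (−1)^132 = +1.

+1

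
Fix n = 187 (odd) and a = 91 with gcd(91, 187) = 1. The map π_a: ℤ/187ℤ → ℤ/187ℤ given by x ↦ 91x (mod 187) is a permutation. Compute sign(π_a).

Start at x=104: 104 → 114 → 89 → 58 → 42 → 82 → 169 → … (one orbit).
Decompose π into cycles: lengths [80, 80, 16, 5, 5, 1] (6 cycles, including the fixed point 0).
With 6 cycles on 187 points, sign = (−1)^{187−6} = -1.
Via Zolotarev, sign(π_{91}) = (91|187) = -1.

-1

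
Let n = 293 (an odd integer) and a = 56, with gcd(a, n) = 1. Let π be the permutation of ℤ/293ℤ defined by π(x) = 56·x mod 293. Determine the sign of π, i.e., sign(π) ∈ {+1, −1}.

+1

Orbit of 225 under x↦56x: [225, 1, 56, 206, 109, 244, 186]… (length divides ord_293(56)).
Cycle lengths of π_56 on ℤ/293ℤ: [73, 73, 73, 73, 1]; 5 cycles in total.
293 − 5 = 288 transpositions; sign(π) = (−1)^288 = +1.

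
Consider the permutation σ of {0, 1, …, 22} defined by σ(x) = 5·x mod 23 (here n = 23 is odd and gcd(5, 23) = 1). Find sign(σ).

Orbit of 14 under x↦5x: [14, 1, 5, 2, 10, 4, 20]… (length divides ord_23(5)).
2 cycles of lengths [22, 1].
2 cycles on 23: each ℓ→(−1)^(ℓ−1), product (−1)^21 = -1.
Check: (5/23) = -1 by Zolotarev.

-1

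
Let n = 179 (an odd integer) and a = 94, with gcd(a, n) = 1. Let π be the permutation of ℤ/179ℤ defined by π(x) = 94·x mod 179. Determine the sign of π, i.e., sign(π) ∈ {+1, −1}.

Orbit of 22 under x↦94x: [22, 99, 177, 170, 49, 131, 142]… (length divides ord_179(94)).
Cycle lengths of π_94 on ℤ/179ℤ: [178, 1]; 2 cycles in total.
n − c = 179 − 2 = 177; sign = (−1)^177 = -1.
Check: (94/179) = -1 by Zolotarev.

-1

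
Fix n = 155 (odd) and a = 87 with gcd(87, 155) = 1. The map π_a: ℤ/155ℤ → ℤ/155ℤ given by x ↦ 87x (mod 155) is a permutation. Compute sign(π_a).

-1

Trace 87: π^k(87) = [87, 129, 63, 56, 67, 94, 118] for k=0..6.
22 cycles of lengths [12, 12, 12, 12, 12, 12, 12, 12, 12, 12, 4, 3, 3, 3, 3, 3, 3, 3, 3, 3, 3, 1].
With 22 cycles on 155 points, sign = (−1)^{155−22} = -1.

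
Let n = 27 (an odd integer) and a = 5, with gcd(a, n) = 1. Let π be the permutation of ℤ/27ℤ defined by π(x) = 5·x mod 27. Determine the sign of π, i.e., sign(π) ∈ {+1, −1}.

-1

Start at x=17: 17 → 4 → 20 → 19 → 14 → 16 → 26 → … (one orbit).
Cycle lengths of π_5 on ℤ/27ℤ: [18, 6, 2, 1]; 4 cycles in total.
With 4 cycles on 27 points, sign = (−1)^{27−4} = -1.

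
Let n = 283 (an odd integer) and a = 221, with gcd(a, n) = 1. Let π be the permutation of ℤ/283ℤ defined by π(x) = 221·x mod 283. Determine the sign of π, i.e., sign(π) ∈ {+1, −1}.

-1

Start at x=126: 126 → 112 → 131 → 85 → 107 → 158 → 109 → … (one orbit).
π_221 has 2 disjoint cycles with lengths [282, 1] on {0,…,282}.
Σ(ℓ_i−1) = 283−2 = 281; sign = (−1)^281 = -1.
Zolotarev: (221|283) = -1, matching the cycle-count sign.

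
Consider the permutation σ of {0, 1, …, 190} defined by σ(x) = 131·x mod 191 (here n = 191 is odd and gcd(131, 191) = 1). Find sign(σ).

Orbit of 41 under x↦131x: [41, 23, 148, 97, 101, 52, 127]… (length divides ord_191(131)).
The orbit structure of x ↦ 131x mod 191: 2 orbits of sizes [190, 1].
2 cycles on 191: each ℓ→(−1)^(ℓ−1), product (−1)^189 = -1.
The Jacobi symbol (131|191) = -1 (Zolotarev) agrees.

-1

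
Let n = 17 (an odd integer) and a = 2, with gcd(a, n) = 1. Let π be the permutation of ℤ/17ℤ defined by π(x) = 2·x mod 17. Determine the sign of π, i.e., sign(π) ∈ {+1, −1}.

+1

Orbit of 1 under x↦2x: [1, 2, 4, 8, 16, 15, 13]… (length divides ord_17(2)).
Cycle type of π: 8×2 + 1; total 3 cycles.
3 cycles on 17: each ℓ→(−1)^(ℓ−1), product (−1)^14 = +1.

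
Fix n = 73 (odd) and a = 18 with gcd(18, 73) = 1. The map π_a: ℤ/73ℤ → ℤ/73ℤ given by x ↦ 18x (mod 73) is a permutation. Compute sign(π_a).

+1

Orbit of 18 under x↦18x: [18, 32, 65, 2, 36, 64, 57]… (length divides ord_73(18)).
Cycle type of π: 18×4 + 1; total 5 cycles.
sign(π) = (−1)^{n − #cycles} = (−1)^{73−5} = (−1)^68 = +1.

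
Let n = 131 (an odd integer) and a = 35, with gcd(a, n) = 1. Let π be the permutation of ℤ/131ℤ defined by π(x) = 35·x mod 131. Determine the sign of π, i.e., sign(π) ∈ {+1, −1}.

Orbit of 45 under x↦35x: [45, 3, 105, 7, 114, 60, 4]… (length divides ord_131(35)).
The orbit structure of x ↦ 35x mod 131: 3 orbits of sizes [65, 65, 1].
n − c = 131 − 3 = 128; sign = (−1)^128 = +1.
The Jacobi symbol (35|131) = +1 (Zolotarev) agrees.

+1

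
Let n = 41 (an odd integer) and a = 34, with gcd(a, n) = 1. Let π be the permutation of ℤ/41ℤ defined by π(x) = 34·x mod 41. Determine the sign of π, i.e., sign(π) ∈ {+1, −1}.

Orbit of 28 under x↦34x: [28, 9, 19, 31, 29, 2, 27]… (length divides ord_41(34)).
Cycle lengths of π_34 on ℤ/41ℤ: [40, 1]; 2 cycles in total.
With 2 cycles on 41 points, sign = (−1)^{41−2} = -1.

-1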